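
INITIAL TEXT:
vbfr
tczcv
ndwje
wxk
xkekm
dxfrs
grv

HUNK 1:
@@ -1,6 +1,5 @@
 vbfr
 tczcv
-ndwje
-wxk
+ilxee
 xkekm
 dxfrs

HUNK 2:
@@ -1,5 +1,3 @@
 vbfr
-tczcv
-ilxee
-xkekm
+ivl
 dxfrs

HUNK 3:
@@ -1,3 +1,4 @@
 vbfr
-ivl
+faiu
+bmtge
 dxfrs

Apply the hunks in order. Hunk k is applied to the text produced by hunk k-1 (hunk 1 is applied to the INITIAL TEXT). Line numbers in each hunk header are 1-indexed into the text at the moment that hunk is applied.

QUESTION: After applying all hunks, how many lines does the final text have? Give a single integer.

Answer: 5

Derivation:
Hunk 1: at line 1 remove [ndwje,wxk] add [ilxee] -> 6 lines: vbfr tczcv ilxee xkekm dxfrs grv
Hunk 2: at line 1 remove [tczcv,ilxee,xkekm] add [ivl] -> 4 lines: vbfr ivl dxfrs grv
Hunk 3: at line 1 remove [ivl] add [faiu,bmtge] -> 5 lines: vbfr faiu bmtge dxfrs grv
Final line count: 5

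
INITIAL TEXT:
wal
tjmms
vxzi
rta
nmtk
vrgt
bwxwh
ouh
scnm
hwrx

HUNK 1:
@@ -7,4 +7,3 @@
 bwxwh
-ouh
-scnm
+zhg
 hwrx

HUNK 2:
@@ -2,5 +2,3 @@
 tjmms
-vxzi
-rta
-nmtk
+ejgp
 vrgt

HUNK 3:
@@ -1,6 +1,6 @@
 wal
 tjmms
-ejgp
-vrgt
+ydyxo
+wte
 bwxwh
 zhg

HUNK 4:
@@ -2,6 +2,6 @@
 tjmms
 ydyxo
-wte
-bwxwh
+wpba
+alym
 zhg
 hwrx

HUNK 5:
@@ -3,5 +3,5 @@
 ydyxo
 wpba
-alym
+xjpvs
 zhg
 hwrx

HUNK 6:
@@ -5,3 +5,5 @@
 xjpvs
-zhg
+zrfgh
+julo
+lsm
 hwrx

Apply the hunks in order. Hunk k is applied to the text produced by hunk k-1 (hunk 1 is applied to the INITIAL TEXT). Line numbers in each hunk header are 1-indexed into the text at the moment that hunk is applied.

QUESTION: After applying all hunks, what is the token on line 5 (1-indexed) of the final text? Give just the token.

Hunk 1: at line 7 remove [ouh,scnm] add [zhg] -> 9 lines: wal tjmms vxzi rta nmtk vrgt bwxwh zhg hwrx
Hunk 2: at line 2 remove [vxzi,rta,nmtk] add [ejgp] -> 7 lines: wal tjmms ejgp vrgt bwxwh zhg hwrx
Hunk 3: at line 1 remove [ejgp,vrgt] add [ydyxo,wte] -> 7 lines: wal tjmms ydyxo wte bwxwh zhg hwrx
Hunk 4: at line 2 remove [wte,bwxwh] add [wpba,alym] -> 7 lines: wal tjmms ydyxo wpba alym zhg hwrx
Hunk 5: at line 3 remove [alym] add [xjpvs] -> 7 lines: wal tjmms ydyxo wpba xjpvs zhg hwrx
Hunk 6: at line 5 remove [zhg] add [zrfgh,julo,lsm] -> 9 lines: wal tjmms ydyxo wpba xjpvs zrfgh julo lsm hwrx
Final line 5: xjpvs

Answer: xjpvs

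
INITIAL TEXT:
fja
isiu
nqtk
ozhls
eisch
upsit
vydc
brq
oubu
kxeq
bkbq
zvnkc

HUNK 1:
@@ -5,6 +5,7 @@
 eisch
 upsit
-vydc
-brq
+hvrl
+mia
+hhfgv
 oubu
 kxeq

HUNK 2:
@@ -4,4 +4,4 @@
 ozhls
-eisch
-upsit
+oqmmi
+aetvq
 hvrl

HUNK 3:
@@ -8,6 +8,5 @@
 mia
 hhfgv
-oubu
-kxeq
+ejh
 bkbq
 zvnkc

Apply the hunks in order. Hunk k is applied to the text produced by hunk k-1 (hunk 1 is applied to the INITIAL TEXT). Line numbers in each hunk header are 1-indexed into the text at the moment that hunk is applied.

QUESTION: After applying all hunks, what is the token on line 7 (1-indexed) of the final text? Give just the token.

Hunk 1: at line 5 remove [vydc,brq] add [hvrl,mia,hhfgv] -> 13 lines: fja isiu nqtk ozhls eisch upsit hvrl mia hhfgv oubu kxeq bkbq zvnkc
Hunk 2: at line 4 remove [eisch,upsit] add [oqmmi,aetvq] -> 13 lines: fja isiu nqtk ozhls oqmmi aetvq hvrl mia hhfgv oubu kxeq bkbq zvnkc
Hunk 3: at line 8 remove [oubu,kxeq] add [ejh] -> 12 lines: fja isiu nqtk ozhls oqmmi aetvq hvrl mia hhfgv ejh bkbq zvnkc
Final line 7: hvrl

Answer: hvrl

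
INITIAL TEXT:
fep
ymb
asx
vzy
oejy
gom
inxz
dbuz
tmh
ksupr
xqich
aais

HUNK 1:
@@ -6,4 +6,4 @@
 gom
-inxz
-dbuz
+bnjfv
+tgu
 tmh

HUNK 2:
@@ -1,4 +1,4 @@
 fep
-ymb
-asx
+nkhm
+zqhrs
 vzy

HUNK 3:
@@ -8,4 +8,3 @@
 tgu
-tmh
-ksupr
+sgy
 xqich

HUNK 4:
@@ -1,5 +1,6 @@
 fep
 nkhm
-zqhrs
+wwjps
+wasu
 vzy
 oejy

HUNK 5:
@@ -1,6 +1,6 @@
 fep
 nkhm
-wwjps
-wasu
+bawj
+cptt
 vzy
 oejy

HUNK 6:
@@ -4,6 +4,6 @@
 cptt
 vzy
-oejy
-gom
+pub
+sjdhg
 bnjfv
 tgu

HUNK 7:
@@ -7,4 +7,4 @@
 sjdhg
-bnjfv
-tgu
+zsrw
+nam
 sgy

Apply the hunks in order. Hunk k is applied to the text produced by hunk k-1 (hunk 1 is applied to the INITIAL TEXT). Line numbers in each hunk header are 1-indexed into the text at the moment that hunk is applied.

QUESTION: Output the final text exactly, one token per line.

Hunk 1: at line 6 remove [inxz,dbuz] add [bnjfv,tgu] -> 12 lines: fep ymb asx vzy oejy gom bnjfv tgu tmh ksupr xqich aais
Hunk 2: at line 1 remove [ymb,asx] add [nkhm,zqhrs] -> 12 lines: fep nkhm zqhrs vzy oejy gom bnjfv tgu tmh ksupr xqich aais
Hunk 3: at line 8 remove [tmh,ksupr] add [sgy] -> 11 lines: fep nkhm zqhrs vzy oejy gom bnjfv tgu sgy xqich aais
Hunk 4: at line 1 remove [zqhrs] add [wwjps,wasu] -> 12 lines: fep nkhm wwjps wasu vzy oejy gom bnjfv tgu sgy xqich aais
Hunk 5: at line 1 remove [wwjps,wasu] add [bawj,cptt] -> 12 lines: fep nkhm bawj cptt vzy oejy gom bnjfv tgu sgy xqich aais
Hunk 6: at line 4 remove [oejy,gom] add [pub,sjdhg] -> 12 lines: fep nkhm bawj cptt vzy pub sjdhg bnjfv tgu sgy xqich aais
Hunk 7: at line 7 remove [bnjfv,tgu] add [zsrw,nam] -> 12 lines: fep nkhm bawj cptt vzy pub sjdhg zsrw nam sgy xqich aais

Answer: fep
nkhm
bawj
cptt
vzy
pub
sjdhg
zsrw
nam
sgy
xqich
aais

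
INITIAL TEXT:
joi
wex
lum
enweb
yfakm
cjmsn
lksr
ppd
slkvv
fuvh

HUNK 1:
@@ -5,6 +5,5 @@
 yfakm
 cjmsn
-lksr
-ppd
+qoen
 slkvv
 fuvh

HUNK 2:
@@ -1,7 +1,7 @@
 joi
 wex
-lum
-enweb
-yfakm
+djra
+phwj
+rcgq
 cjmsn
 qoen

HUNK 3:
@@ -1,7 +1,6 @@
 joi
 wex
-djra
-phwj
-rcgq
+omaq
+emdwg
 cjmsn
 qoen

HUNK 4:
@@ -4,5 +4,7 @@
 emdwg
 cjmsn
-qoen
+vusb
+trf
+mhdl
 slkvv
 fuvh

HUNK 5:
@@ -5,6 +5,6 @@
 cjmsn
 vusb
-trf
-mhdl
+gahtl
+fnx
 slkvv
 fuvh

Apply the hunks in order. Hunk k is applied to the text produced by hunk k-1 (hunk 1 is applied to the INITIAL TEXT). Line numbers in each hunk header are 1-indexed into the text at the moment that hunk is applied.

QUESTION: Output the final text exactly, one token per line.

Hunk 1: at line 5 remove [lksr,ppd] add [qoen] -> 9 lines: joi wex lum enweb yfakm cjmsn qoen slkvv fuvh
Hunk 2: at line 1 remove [lum,enweb,yfakm] add [djra,phwj,rcgq] -> 9 lines: joi wex djra phwj rcgq cjmsn qoen slkvv fuvh
Hunk 3: at line 1 remove [djra,phwj,rcgq] add [omaq,emdwg] -> 8 lines: joi wex omaq emdwg cjmsn qoen slkvv fuvh
Hunk 4: at line 4 remove [qoen] add [vusb,trf,mhdl] -> 10 lines: joi wex omaq emdwg cjmsn vusb trf mhdl slkvv fuvh
Hunk 5: at line 5 remove [trf,mhdl] add [gahtl,fnx] -> 10 lines: joi wex omaq emdwg cjmsn vusb gahtl fnx slkvv fuvh

Answer: joi
wex
omaq
emdwg
cjmsn
vusb
gahtl
fnx
slkvv
fuvh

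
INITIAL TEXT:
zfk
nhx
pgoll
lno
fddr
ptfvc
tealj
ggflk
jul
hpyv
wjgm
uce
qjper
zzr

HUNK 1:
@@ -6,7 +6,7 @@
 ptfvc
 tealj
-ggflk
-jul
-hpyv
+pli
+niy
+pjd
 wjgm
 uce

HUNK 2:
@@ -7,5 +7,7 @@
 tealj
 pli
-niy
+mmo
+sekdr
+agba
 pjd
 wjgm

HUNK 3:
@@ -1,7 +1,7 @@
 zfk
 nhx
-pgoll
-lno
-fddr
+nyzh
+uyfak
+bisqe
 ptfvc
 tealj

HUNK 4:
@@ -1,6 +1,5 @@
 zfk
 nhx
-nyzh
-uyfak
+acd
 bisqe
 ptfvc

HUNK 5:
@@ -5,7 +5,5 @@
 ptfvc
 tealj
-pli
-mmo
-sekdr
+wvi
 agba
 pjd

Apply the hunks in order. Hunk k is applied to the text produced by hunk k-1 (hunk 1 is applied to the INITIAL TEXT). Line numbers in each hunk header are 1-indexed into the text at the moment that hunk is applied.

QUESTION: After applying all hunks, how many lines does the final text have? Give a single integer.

Answer: 13

Derivation:
Hunk 1: at line 6 remove [ggflk,jul,hpyv] add [pli,niy,pjd] -> 14 lines: zfk nhx pgoll lno fddr ptfvc tealj pli niy pjd wjgm uce qjper zzr
Hunk 2: at line 7 remove [niy] add [mmo,sekdr,agba] -> 16 lines: zfk nhx pgoll lno fddr ptfvc tealj pli mmo sekdr agba pjd wjgm uce qjper zzr
Hunk 3: at line 1 remove [pgoll,lno,fddr] add [nyzh,uyfak,bisqe] -> 16 lines: zfk nhx nyzh uyfak bisqe ptfvc tealj pli mmo sekdr agba pjd wjgm uce qjper zzr
Hunk 4: at line 1 remove [nyzh,uyfak] add [acd] -> 15 lines: zfk nhx acd bisqe ptfvc tealj pli mmo sekdr agba pjd wjgm uce qjper zzr
Hunk 5: at line 5 remove [pli,mmo,sekdr] add [wvi] -> 13 lines: zfk nhx acd bisqe ptfvc tealj wvi agba pjd wjgm uce qjper zzr
Final line count: 13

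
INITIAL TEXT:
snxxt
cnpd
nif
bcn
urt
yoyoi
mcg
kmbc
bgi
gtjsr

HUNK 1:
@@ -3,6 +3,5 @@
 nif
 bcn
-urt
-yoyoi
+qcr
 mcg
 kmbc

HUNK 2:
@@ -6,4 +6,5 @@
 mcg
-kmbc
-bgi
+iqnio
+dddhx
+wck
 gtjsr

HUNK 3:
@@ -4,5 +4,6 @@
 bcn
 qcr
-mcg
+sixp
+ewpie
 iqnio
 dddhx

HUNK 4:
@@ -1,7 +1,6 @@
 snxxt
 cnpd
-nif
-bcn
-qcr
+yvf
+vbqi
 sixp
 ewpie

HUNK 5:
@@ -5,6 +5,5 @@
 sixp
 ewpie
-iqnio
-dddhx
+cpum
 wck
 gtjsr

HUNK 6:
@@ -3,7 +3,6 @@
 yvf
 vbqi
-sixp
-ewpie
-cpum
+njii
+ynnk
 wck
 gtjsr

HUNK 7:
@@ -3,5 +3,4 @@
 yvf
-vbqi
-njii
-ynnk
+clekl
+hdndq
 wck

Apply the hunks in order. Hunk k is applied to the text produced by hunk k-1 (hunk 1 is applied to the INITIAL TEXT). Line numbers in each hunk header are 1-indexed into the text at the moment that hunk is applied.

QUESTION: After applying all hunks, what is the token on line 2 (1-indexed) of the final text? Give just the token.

Answer: cnpd

Derivation:
Hunk 1: at line 3 remove [urt,yoyoi] add [qcr] -> 9 lines: snxxt cnpd nif bcn qcr mcg kmbc bgi gtjsr
Hunk 2: at line 6 remove [kmbc,bgi] add [iqnio,dddhx,wck] -> 10 lines: snxxt cnpd nif bcn qcr mcg iqnio dddhx wck gtjsr
Hunk 3: at line 4 remove [mcg] add [sixp,ewpie] -> 11 lines: snxxt cnpd nif bcn qcr sixp ewpie iqnio dddhx wck gtjsr
Hunk 4: at line 1 remove [nif,bcn,qcr] add [yvf,vbqi] -> 10 lines: snxxt cnpd yvf vbqi sixp ewpie iqnio dddhx wck gtjsr
Hunk 5: at line 5 remove [iqnio,dddhx] add [cpum] -> 9 lines: snxxt cnpd yvf vbqi sixp ewpie cpum wck gtjsr
Hunk 6: at line 3 remove [sixp,ewpie,cpum] add [njii,ynnk] -> 8 lines: snxxt cnpd yvf vbqi njii ynnk wck gtjsr
Hunk 7: at line 3 remove [vbqi,njii,ynnk] add [clekl,hdndq] -> 7 lines: snxxt cnpd yvf clekl hdndq wck gtjsr
Final line 2: cnpd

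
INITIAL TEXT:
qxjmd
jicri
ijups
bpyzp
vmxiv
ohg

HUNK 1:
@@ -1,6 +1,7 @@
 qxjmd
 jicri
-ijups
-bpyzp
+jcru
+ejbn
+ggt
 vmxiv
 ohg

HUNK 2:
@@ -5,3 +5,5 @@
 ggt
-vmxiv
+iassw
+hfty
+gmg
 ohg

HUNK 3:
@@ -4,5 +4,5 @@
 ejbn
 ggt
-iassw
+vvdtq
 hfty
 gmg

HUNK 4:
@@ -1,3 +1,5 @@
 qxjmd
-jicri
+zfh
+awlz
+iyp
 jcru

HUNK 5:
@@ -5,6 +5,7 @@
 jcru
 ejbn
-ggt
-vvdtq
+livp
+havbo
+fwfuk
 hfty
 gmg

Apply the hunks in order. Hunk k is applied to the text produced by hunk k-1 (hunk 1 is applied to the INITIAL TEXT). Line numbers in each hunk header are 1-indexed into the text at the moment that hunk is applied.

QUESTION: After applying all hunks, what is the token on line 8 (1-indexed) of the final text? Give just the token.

Answer: havbo

Derivation:
Hunk 1: at line 1 remove [ijups,bpyzp] add [jcru,ejbn,ggt] -> 7 lines: qxjmd jicri jcru ejbn ggt vmxiv ohg
Hunk 2: at line 5 remove [vmxiv] add [iassw,hfty,gmg] -> 9 lines: qxjmd jicri jcru ejbn ggt iassw hfty gmg ohg
Hunk 3: at line 4 remove [iassw] add [vvdtq] -> 9 lines: qxjmd jicri jcru ejbn ggt vvdtq hfty gmg ohg
Hunk 4: at line 1 remove [jicri] add [zfh,awlz,iyp] -> 11 lines: qxjmd zfh awlz iyp jcru ejbn ggt vvdtq hfty gmg ohg
Hunk 5: at line 5 remove [ggt,vvdtq] add [livp,havbo,fwfuk] -> 12 lines: qxjmd zfh awlz iyp jcru ejbn livp havbo fwfuk hfty gmg ohg
Final line 8: havbo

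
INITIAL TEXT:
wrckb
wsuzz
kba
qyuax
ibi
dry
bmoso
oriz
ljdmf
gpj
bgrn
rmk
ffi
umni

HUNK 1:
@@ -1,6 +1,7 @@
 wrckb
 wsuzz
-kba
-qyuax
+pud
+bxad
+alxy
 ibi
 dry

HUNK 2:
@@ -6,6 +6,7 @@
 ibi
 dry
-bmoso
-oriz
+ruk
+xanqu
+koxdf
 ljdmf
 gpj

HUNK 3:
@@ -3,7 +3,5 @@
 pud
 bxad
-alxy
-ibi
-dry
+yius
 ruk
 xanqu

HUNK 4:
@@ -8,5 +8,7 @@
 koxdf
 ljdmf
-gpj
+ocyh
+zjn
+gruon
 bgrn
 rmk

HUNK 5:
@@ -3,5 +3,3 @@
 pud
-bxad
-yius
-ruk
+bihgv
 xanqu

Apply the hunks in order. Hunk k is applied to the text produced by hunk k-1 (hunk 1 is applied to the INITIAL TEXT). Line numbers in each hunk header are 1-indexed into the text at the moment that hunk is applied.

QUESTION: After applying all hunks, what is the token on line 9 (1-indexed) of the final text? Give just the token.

Hunk 1: at line 1 remove [kba,qyuax] add [pud,bxad,alxy] -> 15 lines: wrckb wsuzz pud bxad alxy ibi dry bmoso oriz ljdmf gpj bgrn rmk ffi umni
Hunk 2: at line 6 remove [bmoso,oriz] add [ruk,xanqu,koxdf] -> 16 lines: wrckb wsuzz pud bxad alxy ibi dry ruk xanqu koxdf ljdmf gpj bgrn rmk ffi umni
Hunk 3: at line 3 remove [alxy,ibi,dry] add [yius] -> 14 lines: wrckb wsuzz pud bxad yius ruk xanqu koxdf ljdmf gpj bgrn rmk ffi umni
Hunk 4: at line 8 remove [gpj] add [ocyh,zjn,gruon] -> 16 lines: wrckb wsuzz pud bxad yius ruk xanqu koxdf ljdmf ocyh zjn gruon bgrn rmk ffi umni
Hunk 5: at line 3 remove [bxad,yius,ruk] add [bihgv] -> 14 lines: wrckb wsuzz pud bihgv xanqu koxdf ljdmf ocyh zjn gruon bgrn rmk ffi umni
Final line 9: zjn

Answer: zjn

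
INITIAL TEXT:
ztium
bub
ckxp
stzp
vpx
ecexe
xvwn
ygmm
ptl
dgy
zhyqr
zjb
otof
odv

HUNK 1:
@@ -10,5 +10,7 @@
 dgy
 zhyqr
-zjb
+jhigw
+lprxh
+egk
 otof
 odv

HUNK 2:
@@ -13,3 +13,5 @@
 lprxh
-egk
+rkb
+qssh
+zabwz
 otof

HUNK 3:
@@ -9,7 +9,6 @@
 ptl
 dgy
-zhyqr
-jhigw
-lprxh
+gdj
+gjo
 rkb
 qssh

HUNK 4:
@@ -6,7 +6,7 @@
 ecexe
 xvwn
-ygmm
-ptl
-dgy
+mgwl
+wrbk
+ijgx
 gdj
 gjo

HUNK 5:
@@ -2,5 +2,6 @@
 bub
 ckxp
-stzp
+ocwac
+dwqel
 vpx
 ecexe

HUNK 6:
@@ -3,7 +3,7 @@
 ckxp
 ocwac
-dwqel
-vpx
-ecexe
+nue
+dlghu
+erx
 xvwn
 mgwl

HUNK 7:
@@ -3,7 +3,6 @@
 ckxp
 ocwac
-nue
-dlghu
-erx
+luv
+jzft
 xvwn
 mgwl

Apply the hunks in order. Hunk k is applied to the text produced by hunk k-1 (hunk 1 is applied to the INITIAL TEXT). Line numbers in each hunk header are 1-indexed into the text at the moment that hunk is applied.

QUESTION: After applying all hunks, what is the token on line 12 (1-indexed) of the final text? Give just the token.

Answer: gjo

Derivation:
Hunk 1: at line 10 remove [zjb] add [jhigw,lprxh,egk] -> 16 lines: ztium bub ckxp stzp vpx ecexe xvwn ygmm ptl dgy zhyqr jhigw lprxh egk otof odv
Hunk 2: at line 13 remove [egk] add [rkb,qssh,zabwz] -> 18 lines: ztium bub ckxp stzp vpx ecexe xvwn ygmm ptl dgy zhyqr jhigw lprxh rkb qssh zabwz otof odv
Hunk 3: at line 9 remove [zhyqr,jhigw,lprxh] add [gdj,gjo] -> 17 lines: ztium bub ckxp stzp vpx ecexe xvwn ygmm ptl dgy gdj gjo rkb qssh zabwz otof odv
Hunk 4: at line 6 remove [ygmm,ptl,dgy] add [mgwl,wrbk,ijgx] -> 17 lines: ztium bub ckxp stzp vpx ecexe xvwn mgwl wrbk ijgx gdj gjo rkb qssh zabwz otof odv
Hunk 5: at line 2 remove [stzp] add [ocwac,dwqel] -> 18 lines: ztium bub ckxp ocwac dwqel vpx ecexe xvwn mgwl wrbk ijgx gdj gjo rkb qssh zabwz otof odv
Hunk 6: at line 3 remove [dwqel,vpx,ecexe] add [nue,dlghu,erx] -> 18 lines: ztium bub ckxp ocwac nue dlghu erx xvwn mgwl wrbk ijgx gdj gjo rkb qssh zabwz otof odv
Hunk 7: at line 3 remove [nue,dlghu,erx] add [luv,jzft] -> 17 lines: ztium bub ckxp ocwac luv jzft xvwn mgwl wrbk ijgx gdj gjo rkb qssh zabwz otof odv
Final line 12: gjo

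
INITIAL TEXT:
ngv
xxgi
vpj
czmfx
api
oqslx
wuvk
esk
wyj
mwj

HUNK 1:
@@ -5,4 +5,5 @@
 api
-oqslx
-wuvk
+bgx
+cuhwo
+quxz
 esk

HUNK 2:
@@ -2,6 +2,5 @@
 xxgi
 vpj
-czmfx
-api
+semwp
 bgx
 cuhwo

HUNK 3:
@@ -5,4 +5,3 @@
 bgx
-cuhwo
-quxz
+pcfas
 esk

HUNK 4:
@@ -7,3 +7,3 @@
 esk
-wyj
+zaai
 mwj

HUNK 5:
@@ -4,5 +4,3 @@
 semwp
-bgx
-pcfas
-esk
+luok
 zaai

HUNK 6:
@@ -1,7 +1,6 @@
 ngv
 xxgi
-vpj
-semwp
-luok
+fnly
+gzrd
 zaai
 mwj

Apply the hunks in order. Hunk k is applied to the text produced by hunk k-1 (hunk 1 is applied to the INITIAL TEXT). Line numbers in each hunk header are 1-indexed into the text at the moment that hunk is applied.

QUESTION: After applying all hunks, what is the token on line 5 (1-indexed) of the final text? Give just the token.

Hunk 1: at line 5 remove [oqslx,wuvk] add [bgx,cuhwo,quxz] -> 11 lines: ngv xxgi vpj czmfx api bgx cuhwo quxz esk wyj mwj
Hunk 2: at line 2 remove [czmfx,api] add [semwp] -> 10 lines: ngv xxgi vpj semwp bgx cuhwo quxz esk wyj mwj
Hunk 3: at line 5 remove [cuhwo,quxz] add [pcfas] -> 9 lines: ngv xxgi vpj semwp bgx pcfas esk wyj mwj
Hunk 4: at line 7 remove [wyj] add [zaai] -> 9 lines: ngv xxgi vpj semwp bgx pcfas esk zaai mwj
Hunk 5: at line 4 remove [bgx,pcfas,esk] add [luok] -> 7 lines: ngv xxgi vpj semwp luok zaai mwj
Hunk 6: at line 1 remove [vpj,semwp,luok] add [fnly,gzrd] -> 6 lines: ngv xxgi fnly gzrd zaai mwj
Final line 5: zaai

Answer: zaai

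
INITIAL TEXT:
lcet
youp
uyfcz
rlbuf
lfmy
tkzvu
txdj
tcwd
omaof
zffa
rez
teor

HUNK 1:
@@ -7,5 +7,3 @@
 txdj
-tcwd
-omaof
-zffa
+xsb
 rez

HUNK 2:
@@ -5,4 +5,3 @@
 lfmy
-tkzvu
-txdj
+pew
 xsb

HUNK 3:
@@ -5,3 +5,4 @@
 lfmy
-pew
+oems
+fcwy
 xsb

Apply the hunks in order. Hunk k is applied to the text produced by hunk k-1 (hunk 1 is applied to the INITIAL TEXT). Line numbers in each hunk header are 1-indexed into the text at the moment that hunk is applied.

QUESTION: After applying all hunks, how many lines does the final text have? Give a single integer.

Answer: 10

Derivation:
Hunk 1: at line 7 remove [tcwd,omaof,zffa] add [xsb] -> 10 lines: lcet youp uyfcz rlbuf lfmy tkzvu txdj xsb rez teor
Hunk 2: at line 5 remove [tkzvu,txdj] add [pew] -> 9 lines: lcet youp uyfcz rlbuf lfmy pew xsb rez teor
Hunk 3: at line 5 remove [pew] add [oems,fcwy] -> 10 lines: lcet youp uyfcz rlbuf lfmy oems fcwy xsb rez teor
Final line count: 10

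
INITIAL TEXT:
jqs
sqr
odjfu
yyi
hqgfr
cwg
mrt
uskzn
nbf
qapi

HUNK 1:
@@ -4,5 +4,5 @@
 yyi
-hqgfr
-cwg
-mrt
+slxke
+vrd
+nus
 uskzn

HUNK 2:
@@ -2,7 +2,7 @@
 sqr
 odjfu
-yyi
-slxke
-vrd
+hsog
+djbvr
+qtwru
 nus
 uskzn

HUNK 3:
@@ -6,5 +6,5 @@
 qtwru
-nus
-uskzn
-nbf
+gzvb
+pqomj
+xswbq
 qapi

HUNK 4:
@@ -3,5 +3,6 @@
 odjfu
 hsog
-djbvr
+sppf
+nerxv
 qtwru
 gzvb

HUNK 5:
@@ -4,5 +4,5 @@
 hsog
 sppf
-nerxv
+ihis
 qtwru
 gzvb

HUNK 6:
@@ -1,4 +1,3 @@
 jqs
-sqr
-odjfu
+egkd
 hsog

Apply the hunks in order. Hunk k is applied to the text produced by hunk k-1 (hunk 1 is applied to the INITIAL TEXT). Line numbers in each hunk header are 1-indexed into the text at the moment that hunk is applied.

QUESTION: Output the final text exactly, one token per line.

Answer: jqs
egkd
hsog
sppf
ihis
qtwru
gzvb
pqomj
xswbq
qapi

Derivation:
Hunk 1: at line 4 remove [hqgfr,cwg,mrt] add [slxke,vrd,nus] -> 10 lines: jqs sqr odjfu yyi slxke vrd nus uskzn nbf qapi
Hunk 2: at line 2 remove [yyi,slxke,vrd] add [hsog,djbvr,qtwru] -> 10 lines: jqs sqr odjfu hsog djbvr qtwru nus uskzn nbf qapi
Hunk 3: at line 6 remove [nus,uskzn,nbf] add [gzvb,pqomj,xswbq] -> 10 lines: jqs sqr odjfu hsog djbvr qtwru gzvb pqomj xswbq qapi
Hunk 4: at line 3 remove [djbvr] add [sppf,nerxv] -> 11 lines: jqs sqr odjfu hsog sppf nerxv qtwru gzvb pqomj xswbq qapi
Hunk 5: at line 4 remove [nerxv] add [ihis] -> 11 lines: jqs sqr odjfu hsog sppf ihis qtwru gzvb pqomj xswbq qapi
Hunk 6: at line 1 remove [sqr,odjfu] add [egkd] -> 10 lines: jqs egkd hsog sppf ihis qtwru gzvb pqomj xswbq qapi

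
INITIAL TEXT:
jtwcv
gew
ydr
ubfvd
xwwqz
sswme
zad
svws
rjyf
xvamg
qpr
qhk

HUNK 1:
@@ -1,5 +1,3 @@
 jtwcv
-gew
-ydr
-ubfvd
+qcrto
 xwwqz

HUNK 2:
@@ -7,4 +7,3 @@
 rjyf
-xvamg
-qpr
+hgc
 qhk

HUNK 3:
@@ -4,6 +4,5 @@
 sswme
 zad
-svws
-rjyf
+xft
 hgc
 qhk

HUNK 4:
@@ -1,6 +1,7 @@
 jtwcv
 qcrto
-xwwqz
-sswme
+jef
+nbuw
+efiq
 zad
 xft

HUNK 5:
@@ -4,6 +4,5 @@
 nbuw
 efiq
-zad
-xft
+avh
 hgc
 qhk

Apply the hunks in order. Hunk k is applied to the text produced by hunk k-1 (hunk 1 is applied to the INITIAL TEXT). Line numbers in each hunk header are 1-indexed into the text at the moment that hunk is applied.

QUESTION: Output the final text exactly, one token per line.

Hunk 1: at line 1 remove [gew,ydr,ubfvd] add [qcrto] -> 10 lines: jtwcv qcrto xwwqz sswme zad svws rjyf xvamg qpr qhk
Hunk 2: at line 7 remove [xvamg,qpr] add [hgc] -> 9 lines: jtwcv qcrto xwwqz sswme zad svws rjyf hgc qhk
Hunk 3: at line 4 remove [svws,rjyf] add [xft] -> 8 lines: jtwcv qcrto xwwqz sswme zad xft hgc qhk
Hunk 4: at line 1 remove [xwwqz,sswme] add [jef,nbuw,efiq] -> 9 lines: jtwcv qcrto jef nbuw efiq zad xft hgc qhk
Hunk 5: at line 4 remove [zad,xft] add [avh] -> 8 lines: jtwcv qcrto jef nbuw efiq avh hgc qhk

Answer: jtwcv
qcrto
jef
nbuw
efiq
avh
hgc
qhk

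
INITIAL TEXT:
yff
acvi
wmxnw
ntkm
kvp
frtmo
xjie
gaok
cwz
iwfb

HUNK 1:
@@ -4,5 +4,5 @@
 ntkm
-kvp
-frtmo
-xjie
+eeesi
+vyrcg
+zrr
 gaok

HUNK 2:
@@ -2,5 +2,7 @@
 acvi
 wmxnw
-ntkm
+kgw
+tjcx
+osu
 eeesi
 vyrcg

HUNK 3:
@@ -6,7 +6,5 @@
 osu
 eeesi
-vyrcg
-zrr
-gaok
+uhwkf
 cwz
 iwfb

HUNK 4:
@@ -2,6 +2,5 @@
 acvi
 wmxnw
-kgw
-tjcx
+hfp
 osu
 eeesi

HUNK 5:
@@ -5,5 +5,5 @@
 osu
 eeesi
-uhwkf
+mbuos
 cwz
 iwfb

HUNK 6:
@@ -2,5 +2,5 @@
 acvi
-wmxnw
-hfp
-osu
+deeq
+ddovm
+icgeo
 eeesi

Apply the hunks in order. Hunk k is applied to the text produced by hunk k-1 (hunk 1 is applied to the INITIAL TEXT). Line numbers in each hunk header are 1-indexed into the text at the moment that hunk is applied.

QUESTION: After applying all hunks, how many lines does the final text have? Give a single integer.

Answer: 9

Derivation:
Hunk 1: at line 4 remove [kvp,frtmo,xjie] add [eeesi,vyrcg,zrr] -> 10 lines: yff acvi wmxnw ntkm eeesi vyrcg zrr gaok cwz iwfb
Hunk 2: at line 2 remove [ntkm] add [kgw,tjcx,osu] -> 12 lines: yff acvi wmxnw kgw tjcx osu eeesi vyrcg zrr gaok cwz iwfb
Hunk 3: at line 6 remove [vyrcg,zrr,gaok] add [uhwkf] -> 10 lines: yff acvi wmxnw kgw tjcx osu eeesi uhwkf cwz iwfb
Hunk 4: at line 2 remove [kgw,tjcx] add [hfp] -> 9 lines: yff acvi wmxnw hfp osu eeesi uhwkf cwz iwfb
Hunk 5: at line 5 remove [uhwkf] add [mbuos] -> 9 lines: yff acvi wmxnw hfp osu eeesi mbuos cwz iwfb
Hunk 6: at line 2 remove [wmxnw,hfp,osu] add [deeq,ddovm,icgeo] -> 9 lines: yff acvi deeq ddovm icgeo eeesi mbuos cwz iwfb
Final line count: 9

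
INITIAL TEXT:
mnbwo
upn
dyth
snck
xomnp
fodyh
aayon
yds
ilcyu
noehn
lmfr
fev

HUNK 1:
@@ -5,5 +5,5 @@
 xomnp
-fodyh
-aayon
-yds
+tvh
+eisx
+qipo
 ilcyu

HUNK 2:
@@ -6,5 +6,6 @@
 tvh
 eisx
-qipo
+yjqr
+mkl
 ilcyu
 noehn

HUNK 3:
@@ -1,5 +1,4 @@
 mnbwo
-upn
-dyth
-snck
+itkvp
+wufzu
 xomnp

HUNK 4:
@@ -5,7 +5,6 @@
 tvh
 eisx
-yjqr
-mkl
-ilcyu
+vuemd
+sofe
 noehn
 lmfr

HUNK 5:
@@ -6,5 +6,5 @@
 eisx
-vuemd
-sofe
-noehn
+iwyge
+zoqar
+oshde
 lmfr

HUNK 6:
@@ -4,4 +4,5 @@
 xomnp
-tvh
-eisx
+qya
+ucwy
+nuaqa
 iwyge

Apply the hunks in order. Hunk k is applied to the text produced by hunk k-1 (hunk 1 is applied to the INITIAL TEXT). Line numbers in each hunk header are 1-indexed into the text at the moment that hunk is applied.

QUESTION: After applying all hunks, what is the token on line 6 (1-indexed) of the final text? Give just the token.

Answer: ucwy

Derivation:
Hunk 1: at line 5 remove [fodyh,aayon,yds] add [tvh,eisx,qipo] -> 12 lines: mnbwo upn dyth snck xomnp tvh eisx qipo ilcyu noehn lmfr fev
Hunk 2: at line 6 remove [qipo] add [yjqr,mkl] -> 13 lines: mnbwo upn dyth snck xomnp tvh eisx yjqr mkl ilcyu noehn lmfr fev
Hunk 3: at line 1 remove [upn,dyth,snck] add [itkvp,wufzu] -> 12 lines: mnbwo itkvp wufzu xomnp tvh eisx yjqr mkl ilcyu noehn lmfr fev
Hunk 4: at line 5 remove [yjqr,mkl,ilcyu] add [vuemd,sofe] -> 11 lines: mnbwo itkvp wufzu xomnp tvh eisx vuemd sofe noehn lmfr fev
Hunk 5: at line 6 remove [vuemd,sofe,noehn] add [iwyge,zoqar,oshde] -> 11 lines: mnbwo itkvp wufzu xomnp tvh eisx iwyge zoqar oshde lmfr fev
Hunk 6: at line 4 remove [tvh,eisx] add [qya,ucwy,nuaqa] -> 12 lines: mnbwo itkvp wufzu xomnp qya ucwy nuaqa iwyge zoqar oshde lmfr fev
Final line 6: ucwy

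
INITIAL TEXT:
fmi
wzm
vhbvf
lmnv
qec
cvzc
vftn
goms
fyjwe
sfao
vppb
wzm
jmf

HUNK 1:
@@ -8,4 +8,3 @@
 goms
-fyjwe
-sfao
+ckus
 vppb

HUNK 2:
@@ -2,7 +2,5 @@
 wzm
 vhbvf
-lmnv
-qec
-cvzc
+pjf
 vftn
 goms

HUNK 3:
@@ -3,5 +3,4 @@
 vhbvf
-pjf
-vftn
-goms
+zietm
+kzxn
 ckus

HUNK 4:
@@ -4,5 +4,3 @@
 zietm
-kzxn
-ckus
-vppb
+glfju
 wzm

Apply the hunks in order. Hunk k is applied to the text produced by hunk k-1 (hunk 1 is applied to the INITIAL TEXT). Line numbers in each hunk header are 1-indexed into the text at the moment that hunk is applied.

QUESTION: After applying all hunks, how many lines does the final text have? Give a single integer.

Answer: 7

Derivation:
Hunk 1: at line 8 remove [fyjwe,sfao] add [ckus] -> 12 lines: fmi wzm vhbvf lmnv qec cvzc vftn goms ckus vppb wzm jmf
Hunk 2: at line 2 remove [lmnv,qec,cvzc] add [pjf] -> 10 lines: fmi wzm vhbvf pjf vftn goms ckus vppb wzm jmf
Hunk 3: at line 3 remove [pjf,vftn,goms] add [zietm,kzxn] -> 9 lines: fmi wzm vhbvf zietm kzxn ckus vppb wzm jmf
Hunk 4: at line 4 remove [kzxn,ckus,vppb] add [glfju] -> 7 lines: fmi wzm vhbvf zietm glfju wzm jmf
Final line count: 7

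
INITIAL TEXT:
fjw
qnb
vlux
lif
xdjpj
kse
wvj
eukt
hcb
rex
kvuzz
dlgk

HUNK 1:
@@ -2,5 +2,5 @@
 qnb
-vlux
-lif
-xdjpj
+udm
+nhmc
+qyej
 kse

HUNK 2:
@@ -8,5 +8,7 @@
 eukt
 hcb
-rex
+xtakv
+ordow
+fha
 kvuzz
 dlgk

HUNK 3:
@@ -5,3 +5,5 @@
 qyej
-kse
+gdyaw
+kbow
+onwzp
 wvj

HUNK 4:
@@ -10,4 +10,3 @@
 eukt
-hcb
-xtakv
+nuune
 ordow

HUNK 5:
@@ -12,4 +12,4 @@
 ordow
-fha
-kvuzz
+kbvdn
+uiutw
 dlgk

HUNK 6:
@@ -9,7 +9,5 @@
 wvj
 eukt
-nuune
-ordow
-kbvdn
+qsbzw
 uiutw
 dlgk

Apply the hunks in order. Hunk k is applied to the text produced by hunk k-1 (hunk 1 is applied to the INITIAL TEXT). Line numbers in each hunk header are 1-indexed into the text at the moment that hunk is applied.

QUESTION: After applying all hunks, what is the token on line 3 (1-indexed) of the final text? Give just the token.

Hunk 1: at line 2 remove [vlux,lif,xdjpj] add [udm,nhmc,qyej] -> 12 lines: fjw qnb udm nhmc qyej kse wvj eukt hcb rex kvuzz dlgk
Hunk 2: at line 8 remove [rex] add [xtakv,ordow,fha] -> 14 lines: fjw qnb udm nhmc qyej kse wvj eukt hcb xtakv ordow fha kvuzz dlgk
Hunk 3: at line 5 remove [kse] add [gdyaw,kbow,onwzp] -> 16 lines: fjw qnb udm nhmc qyej gdyaw kbow onwzp wvj eukt hcb xtakv ordow fha kvuzz dlgk
Hunk 4: at line 10 remove [hcb,xtakv] add [nuune] -> 15 lines: fjw qnb udm nhmc qyej gdyaw kbow onwzp wvj eukt nuune ordow fha kvuzz dlgk
Hunk 5: at line 12 remove [fha,kvuzz] add [kbvdn,uiutw] -> 15 lines: fjw qnb udm nhmc qyej gdyaw kbow onwzp wvj eukt nuune ordow kbvdn uiutw dlgk
Hunk 6: at line 9 remove [nuune,ordow,kbvdn] add [qsbzw] -> 13 lines: fjw qnb udm nhmc qyej gdyaw kbow onwzp wvj eukt qsbzw uiutw dlgk
Final line 3: udm

Answer: udm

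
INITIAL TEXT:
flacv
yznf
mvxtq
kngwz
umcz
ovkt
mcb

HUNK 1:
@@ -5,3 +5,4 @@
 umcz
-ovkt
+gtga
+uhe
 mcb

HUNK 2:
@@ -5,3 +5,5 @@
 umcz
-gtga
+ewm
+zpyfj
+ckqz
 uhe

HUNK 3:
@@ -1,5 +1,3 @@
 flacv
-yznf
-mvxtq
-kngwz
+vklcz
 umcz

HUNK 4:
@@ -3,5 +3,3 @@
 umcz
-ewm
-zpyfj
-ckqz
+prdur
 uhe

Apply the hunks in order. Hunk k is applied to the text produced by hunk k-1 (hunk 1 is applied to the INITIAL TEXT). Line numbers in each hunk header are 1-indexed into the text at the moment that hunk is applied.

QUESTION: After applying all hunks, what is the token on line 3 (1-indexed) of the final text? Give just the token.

Hunk 1: at line 5 remove [ovkt] add [gtga,uhe] -> 8 lines: flacv yznf mvxtq kngwz umcz gtga uhe mcb
Hunk 2: at line 5 remove [gtga] add [ewm,zpyfj,ckqz] -> 10 lines: flacv yznf mvxtq kngwz umcz ewm zpyfj ckqz uhe mcb
Hunk 3: at line 1 remove [yznf,mvxtq,kngwz] add [vklcz] -> 8 lines: flacv vklcz umcz ewm zpyfj ckqz uhe mcb
Hunk 4: at line 3 remove [ewm,zpyfj,ckqz] add [prdur] -> 6 lines: flacv vklcz umcz prdur uhe mcb
Final line 3: umcz

Answer: umcz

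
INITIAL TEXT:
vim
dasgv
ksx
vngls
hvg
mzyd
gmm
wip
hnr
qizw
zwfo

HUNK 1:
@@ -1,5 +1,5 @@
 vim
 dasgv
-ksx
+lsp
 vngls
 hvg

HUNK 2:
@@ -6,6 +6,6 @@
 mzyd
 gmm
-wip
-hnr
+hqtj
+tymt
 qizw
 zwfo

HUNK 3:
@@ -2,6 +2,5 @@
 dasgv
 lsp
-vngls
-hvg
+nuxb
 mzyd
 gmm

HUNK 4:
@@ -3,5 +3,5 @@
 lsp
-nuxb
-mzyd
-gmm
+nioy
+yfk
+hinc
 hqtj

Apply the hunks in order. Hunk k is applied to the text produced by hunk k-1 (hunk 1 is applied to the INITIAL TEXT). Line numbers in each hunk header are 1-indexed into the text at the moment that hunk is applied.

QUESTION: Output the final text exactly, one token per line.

Answer: vim
dasgv
lsp
nioy
yfk
hinc
hqtj
tymt
qizw
zwfo

Derivation:
Hunk 1: at line 1 remove [ksx] add [lsp] -> 11 lines: vim dasgv lsp vngls hvg mzyd gmm wip hnr qizw zwfo
Hunk 2: at line 6 remove [wip,hnr] add [hqtj,tymt] -> 11 lines: vim dasgv lsp vngls hvg mzyd gmm hqtj tymt qizw zwfo
Hunk 3: at line 2 remove [vngls,hvg] add [nuxb] -> 10 lines: vim dasgv lsp nuxb mzyd gmm hqtj tymt qizw zwfo
Hunk 4: at line 3 remove [nuxb,mzyd,gmm] add [nioy,yfk,hinc] -> 10 lines: vim dasgv lsp nioy yfk hinc hqtj tymt qizw zwfo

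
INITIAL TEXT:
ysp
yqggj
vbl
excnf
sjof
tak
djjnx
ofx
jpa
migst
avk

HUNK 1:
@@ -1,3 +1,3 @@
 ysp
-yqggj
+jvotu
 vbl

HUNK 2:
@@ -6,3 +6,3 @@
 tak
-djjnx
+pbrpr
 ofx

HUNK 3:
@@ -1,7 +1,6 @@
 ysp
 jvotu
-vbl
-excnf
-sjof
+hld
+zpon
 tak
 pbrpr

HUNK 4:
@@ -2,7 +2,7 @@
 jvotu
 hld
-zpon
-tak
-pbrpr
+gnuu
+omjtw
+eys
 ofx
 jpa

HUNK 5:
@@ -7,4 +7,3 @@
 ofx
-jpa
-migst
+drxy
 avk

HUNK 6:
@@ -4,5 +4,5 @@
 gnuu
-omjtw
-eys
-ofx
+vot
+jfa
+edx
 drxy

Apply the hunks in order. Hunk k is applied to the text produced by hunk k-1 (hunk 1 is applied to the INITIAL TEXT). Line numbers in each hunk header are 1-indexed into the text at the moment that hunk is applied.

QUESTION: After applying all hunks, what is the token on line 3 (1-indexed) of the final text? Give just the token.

Answer: hld

Derivation:
Hunk 1: at line 1 remove [yqggj] add [jvotu] -> 11 lines: ysp jvotu vbl excnf sjof tak djjnx ofx jpa migst avk
Hunk 2: at line 6 remove [djjnx] add [pbrpr] -> 11 lines: ysp jvotu vbl excnf sjof tak pbrpr ofx jpa migst avk
Hunk 3: at line 1 remove [vbl,excnf,sjof] add [hld,zpon] -> 10 lines: ysp jvotu hld zpon tak pbrpr ofx jpa migst avk
Hunk 4: at line 2 remove [zpon,tak,pbrpr] add [gnuu,omjtw,eys] -> 10 lines: ysp jvotu hld gnuu omjtw eys ofx jpa migst avk
Hunk 5: at line 7 remove [jpa,migst] add [drxy] -> 9 lines: ysp jvotu hld gnuu omjtw eys ofx drxy avk
Hunk 6: at line 4 remove [omjtw,eys,ofx] add [vot,jfa,edx] -> 9 lines: ysp jvotu hld gnuu vot jfa edx drxy avk
Final line 3: hld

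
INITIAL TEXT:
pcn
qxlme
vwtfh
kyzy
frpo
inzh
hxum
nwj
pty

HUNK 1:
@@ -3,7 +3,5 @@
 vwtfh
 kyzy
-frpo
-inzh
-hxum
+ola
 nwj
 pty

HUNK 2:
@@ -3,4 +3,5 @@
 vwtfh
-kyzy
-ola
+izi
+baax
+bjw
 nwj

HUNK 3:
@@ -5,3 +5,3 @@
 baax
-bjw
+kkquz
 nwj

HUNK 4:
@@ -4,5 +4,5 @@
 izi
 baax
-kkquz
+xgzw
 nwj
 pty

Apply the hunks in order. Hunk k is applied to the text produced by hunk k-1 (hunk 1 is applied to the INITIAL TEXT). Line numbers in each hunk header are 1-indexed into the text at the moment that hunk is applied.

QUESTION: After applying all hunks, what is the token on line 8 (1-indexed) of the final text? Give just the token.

Answer: pty

Derivation:
Hunk 1: at line 3 remove [frpo,inzh,hxum] add [ola] -> 7 lines: pcn qxlme vwtfh kyzy ola nwj pty
Hunk 2: at line 3 remove [kyzy,ola] add [izi,baax,bjw] -> 8 lines: pcn qxlme vwtfh izi baax bjw nwj pty
Hunk 3: at line 5 remove [bjw] add [kkquz] -> 8 lines: pcn qxlme vwtfh izi baax kkquz nwj pty
Hunk 4: at line 4 remove [kkquz] add [xgzw] -> 8 lines: pcn qxlme vwtfh izi baax xgzw nwj pty
Final line 8: pty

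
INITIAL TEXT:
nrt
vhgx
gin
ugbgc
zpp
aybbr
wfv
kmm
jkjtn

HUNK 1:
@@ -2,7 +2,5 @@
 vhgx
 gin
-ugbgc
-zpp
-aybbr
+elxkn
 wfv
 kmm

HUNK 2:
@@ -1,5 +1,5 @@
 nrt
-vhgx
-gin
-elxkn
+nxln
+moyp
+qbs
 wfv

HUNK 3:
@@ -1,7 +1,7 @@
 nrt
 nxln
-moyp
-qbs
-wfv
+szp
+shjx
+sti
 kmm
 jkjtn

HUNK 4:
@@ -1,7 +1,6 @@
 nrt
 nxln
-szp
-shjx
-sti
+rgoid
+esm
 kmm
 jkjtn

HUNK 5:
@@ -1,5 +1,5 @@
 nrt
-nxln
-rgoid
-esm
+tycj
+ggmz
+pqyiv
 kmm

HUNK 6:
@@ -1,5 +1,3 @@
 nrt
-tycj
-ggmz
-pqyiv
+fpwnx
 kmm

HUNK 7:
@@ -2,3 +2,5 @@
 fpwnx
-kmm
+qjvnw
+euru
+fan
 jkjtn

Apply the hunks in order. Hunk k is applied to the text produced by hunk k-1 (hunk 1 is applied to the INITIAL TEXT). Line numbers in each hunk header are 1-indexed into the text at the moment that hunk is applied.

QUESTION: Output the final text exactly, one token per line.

Hunk 1: at line 2 remove [ugbgc,zpp,aybbr] add [elxkn] -> 7 lines: nrt vhgx gin elxkn wfv kmm jkjtn
Hunk 2: at line 1 remove [vhgx,gin,elxkn] add [nxln,moyp,qbs] -> 7 lines: nrt nxln moyp qbs wfv kmm jkjtn
Hunk 3: at line 1 remove [moyp,qbs,wfv] add [szp,shjx,sti] -> 7 lines: nrt nxln szp shjx sti kmm jkjtn
Hunk 4: at line 1 remove [szp,shjx,sti] add [rgoid,esm] -> 6 lines: nrt nxln rgoid esm kmm jkjtn
Hunk 5: at line 1 remove [nxln,rgoid,esm] add [tycj,ggmz,pqyiv] -> 6 lines: nrt tycj ggmz pqyiv kmm jkjtn
Hunk 6: at line 1 remove [tycj,ggmz,pqyiv] add [fpwnx] -> 4 lines: nrt fpwnx kmm jkjtn
Hunk 7: at line 2 remove [kmm] add [qjvnw,euru,fan] -> 6 lines: nrt fpwnx qjvnw euru fan jkjtn

Answer: nrt
fpwnx
qjvnw
euru
fan
jkjtn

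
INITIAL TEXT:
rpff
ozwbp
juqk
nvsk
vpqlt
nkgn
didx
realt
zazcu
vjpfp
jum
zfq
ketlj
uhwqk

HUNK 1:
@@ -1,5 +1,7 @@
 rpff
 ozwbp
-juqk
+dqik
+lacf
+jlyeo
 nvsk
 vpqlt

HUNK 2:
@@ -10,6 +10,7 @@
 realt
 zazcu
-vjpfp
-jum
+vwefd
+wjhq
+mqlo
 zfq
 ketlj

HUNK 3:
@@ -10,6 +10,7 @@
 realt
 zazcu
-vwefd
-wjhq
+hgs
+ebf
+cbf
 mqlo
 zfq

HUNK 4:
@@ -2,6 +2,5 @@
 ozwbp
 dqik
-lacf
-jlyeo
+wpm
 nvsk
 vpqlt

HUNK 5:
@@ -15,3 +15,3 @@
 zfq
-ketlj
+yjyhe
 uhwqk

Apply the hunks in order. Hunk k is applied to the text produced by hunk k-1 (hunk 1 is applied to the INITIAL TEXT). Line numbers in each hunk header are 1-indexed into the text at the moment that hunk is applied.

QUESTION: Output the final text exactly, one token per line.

Answer: rpff
ozwbp
dqik
wpm
nvsk
vpqlt
nkgn
didx
realt
zazcu
hgs
ebf
cbf
mqlo
zfq
yjyhe
uhwqk

Derivation:
Hunk 1: at line 1 remove [juqk] add [dqik,lacf,jlyeo] -> 16 lines: rpff ozwbp dqik lacf jlyeo nvsk vpqlt nkgn didx realt zazcu vjpfp jum zfq ketlj uhwqk
Hunk 2: at line 10 remove [vjpfp,jum] add [vwefd,wjhq,mqlo] -> 17 lines: rpff ozwbp dqik lacf jlyeo nvsk vpqlt nkgn didx realt zazcu vwefd wjhq mqlo zfq ketlj uhwqk
Hunk 3: at line 10 remove [vwefd,wjhq] add [hgs,ebf,cbf] -> 18 lines: rpff ozwbp dqik lacf jlyeo nvsk vpqlt nkgn didx realt zazcu hgs ebf cbf mqlo zfq ketlj uhwqk
Hunk 4: at line 2 remove [lacf,jlyeo] add [wpm] -> 17 lines: rpff ozwbp dqik wpm nvsk vpqlt nkgn didx realt zazcu hgs ebf cbf mqlo zfq ketlj uhwqk
Hunk 5: at line 15 remove [ketlj] add [yjyhe] -> 17 lines: rpff ozwbp dqik wpm nvsk vpqlt nkgn didx realt zazcu hgs ebf cbf mqlo zfq yjyhe uhwqk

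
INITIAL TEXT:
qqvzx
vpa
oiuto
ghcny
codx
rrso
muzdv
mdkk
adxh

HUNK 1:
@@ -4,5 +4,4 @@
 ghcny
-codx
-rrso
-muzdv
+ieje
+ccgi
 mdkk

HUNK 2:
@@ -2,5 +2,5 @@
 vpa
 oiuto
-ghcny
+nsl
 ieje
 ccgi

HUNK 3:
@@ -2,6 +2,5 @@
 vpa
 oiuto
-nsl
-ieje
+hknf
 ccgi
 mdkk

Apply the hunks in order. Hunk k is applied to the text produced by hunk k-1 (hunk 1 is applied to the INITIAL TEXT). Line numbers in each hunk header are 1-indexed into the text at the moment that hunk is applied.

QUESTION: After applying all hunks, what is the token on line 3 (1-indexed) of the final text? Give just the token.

Answer: oiuto

Derivation:
Hunk 1: at line 4 remove [codx,rrso,muzdv] add [ieje,ccgi] -> 8 lines: qqvzx vpa oiuto ghcny ieje ccgi mdkk adxh
Hunk 2: at line 2 remove [ghcny] add [nsl] -> 8 lines: qqvzx vpa oiuto nsl ieje ccgi mdkk adxh
Hunk 3: at line 2 remove [nsl,ieje] add [hknf] -> 7 lines: qqvzx vpa oiuto hknf ccgi mdkk adxh
Final line 3: oiuto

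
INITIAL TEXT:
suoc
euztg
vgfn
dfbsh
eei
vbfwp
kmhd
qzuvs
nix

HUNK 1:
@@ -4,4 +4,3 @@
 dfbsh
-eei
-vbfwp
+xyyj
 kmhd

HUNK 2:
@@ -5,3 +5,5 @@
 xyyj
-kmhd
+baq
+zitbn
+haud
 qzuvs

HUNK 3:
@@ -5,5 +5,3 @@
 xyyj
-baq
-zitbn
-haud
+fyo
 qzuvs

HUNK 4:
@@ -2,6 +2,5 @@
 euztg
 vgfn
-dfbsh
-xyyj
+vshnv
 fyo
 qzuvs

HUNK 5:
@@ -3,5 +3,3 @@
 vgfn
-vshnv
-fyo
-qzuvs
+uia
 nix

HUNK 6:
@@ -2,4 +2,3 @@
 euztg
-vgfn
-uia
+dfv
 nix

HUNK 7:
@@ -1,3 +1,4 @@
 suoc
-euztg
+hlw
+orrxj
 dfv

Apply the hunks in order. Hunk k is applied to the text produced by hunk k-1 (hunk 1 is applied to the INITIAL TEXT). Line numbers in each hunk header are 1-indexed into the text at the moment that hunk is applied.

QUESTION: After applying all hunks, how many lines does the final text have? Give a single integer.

Hunk 1: at line 4 remove [eei,vbfwp] add [xyyj] -> 8 lines: suoc euztg vgfn dfbsh xyyj kmhd qzuvs nix
Hunk 2: at line 5 remove [kmhd] add [baq,zitbn,haud] -> 10 lines: suoc euztg vgfn dfbsh xyyj baq zitbn haud qzuvs nix
Hunk 3: at line 5 remove [baq,zitbn,haud] add [fyo] -> 8 lines: suoc euztg vgfn dfbsh xyyj fyo qzuvs nix
Hunk 4: at line 2 remove [dfbsh,xyyj] add [vshnv] -> 7 lines: suoc euztg vgfn vshnv fyo qzuvs nix
Hunk 5: at line 3 remove [vshnv,fyo,qzuvs] add [uia] -> 5 lines: suoc euztg vgfn uia nix
Hunk 6: at line 2 remove [vgfn,uia] add [dfv] -> 4 lines: suoc euztg dfv nix
Hunk 7: at line 1 remove [euztg] add [hlw,orrxj] -> 5 lines: suoc hlw orrxj dfv nix
Final line count: 5

Answer: 5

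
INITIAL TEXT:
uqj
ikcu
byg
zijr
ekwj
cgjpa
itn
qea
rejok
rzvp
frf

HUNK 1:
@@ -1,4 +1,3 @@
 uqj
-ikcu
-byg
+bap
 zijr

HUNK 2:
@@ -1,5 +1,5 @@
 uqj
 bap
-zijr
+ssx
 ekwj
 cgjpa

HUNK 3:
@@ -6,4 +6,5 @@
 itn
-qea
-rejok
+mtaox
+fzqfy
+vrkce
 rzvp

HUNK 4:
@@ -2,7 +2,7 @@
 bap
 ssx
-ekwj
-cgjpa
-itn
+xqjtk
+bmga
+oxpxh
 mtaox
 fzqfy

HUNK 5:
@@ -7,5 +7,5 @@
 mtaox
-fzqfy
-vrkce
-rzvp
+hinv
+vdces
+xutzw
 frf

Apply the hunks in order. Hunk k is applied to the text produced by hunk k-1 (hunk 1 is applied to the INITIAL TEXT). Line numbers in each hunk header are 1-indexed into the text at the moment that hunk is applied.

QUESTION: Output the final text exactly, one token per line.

Hunk 1: at line 1 remove [ikcu,byg] add [bap] -> 10 lines: uqj bap zijr ekwj cgjpa itn qea rejok rzvp frf
Hunk 2: at line 1 remove [zijr] add [ssx] -> 10 lines: uqj bap ssx ekwj cgjpa itn qea rejok rzvp frf
Hunk 3: at line 6 remove [qea,rejok] add [mtaox,fzqfy,vrkce] -> 11 lines: uqj bap ssx ekwj cgjpa itn mtaox fzqfy vrkce rzvp frf
Hunk 4: at line 2 remove [ekwj,cgjpa,itn] add [xqjtk,bmga,oxpxh] -> 11 lines: uqj bap ssx xqjtk bmga oxpxh mtaox fzqfy vrkce rzvp frf
Hunk 5: at line 7 remove [fzqfy,vrkce,rzvp] add [hinv,vdces,xutzw] -> 11 lines: uqj bap ssx xqjtk bmga oxpxh mtaox hinv vdces xutzw frf

Answer: uqj
bap
ssx
xqjtk
bmga
oxpxh
mtaox
hinv
vdces
xutzw
frf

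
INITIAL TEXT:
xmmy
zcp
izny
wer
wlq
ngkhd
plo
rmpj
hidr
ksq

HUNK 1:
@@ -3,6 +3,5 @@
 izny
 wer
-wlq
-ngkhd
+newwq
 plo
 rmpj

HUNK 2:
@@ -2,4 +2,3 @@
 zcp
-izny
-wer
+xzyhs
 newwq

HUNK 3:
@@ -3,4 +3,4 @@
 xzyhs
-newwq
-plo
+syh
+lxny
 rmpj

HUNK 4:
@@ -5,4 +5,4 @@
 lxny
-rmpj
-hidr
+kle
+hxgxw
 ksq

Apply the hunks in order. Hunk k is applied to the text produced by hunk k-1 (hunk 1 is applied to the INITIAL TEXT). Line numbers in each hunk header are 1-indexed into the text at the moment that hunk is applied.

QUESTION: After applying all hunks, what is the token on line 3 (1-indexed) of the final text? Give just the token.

Hunk 1: at line 3 remove [wlq,ngkhd] add [newwq] -> 9 lines: xmmy zcp izny wer newwq plo rmpj hidr ksq
Hunk 2: at line 2 remove [izny,wer] add [xzyhs] -> 8 lines: xmmy zcp xzyhs newwq plo rmpj hidr ksq
Hunk 3: at line 3 remove [newwq,plo] add [syh,lxny] -> 8 lines: xmmy zcp xzyhs syh lxny rmpj hidr ksq
Hunk 4: at line 5 remove [rmpj,hidr] add [kle,hxgxw] -> 8 lines: xmmy zcp xzyhs syh lxny kle hxgxw ksq
Final line 3: xzyhs

Answer: xzyhs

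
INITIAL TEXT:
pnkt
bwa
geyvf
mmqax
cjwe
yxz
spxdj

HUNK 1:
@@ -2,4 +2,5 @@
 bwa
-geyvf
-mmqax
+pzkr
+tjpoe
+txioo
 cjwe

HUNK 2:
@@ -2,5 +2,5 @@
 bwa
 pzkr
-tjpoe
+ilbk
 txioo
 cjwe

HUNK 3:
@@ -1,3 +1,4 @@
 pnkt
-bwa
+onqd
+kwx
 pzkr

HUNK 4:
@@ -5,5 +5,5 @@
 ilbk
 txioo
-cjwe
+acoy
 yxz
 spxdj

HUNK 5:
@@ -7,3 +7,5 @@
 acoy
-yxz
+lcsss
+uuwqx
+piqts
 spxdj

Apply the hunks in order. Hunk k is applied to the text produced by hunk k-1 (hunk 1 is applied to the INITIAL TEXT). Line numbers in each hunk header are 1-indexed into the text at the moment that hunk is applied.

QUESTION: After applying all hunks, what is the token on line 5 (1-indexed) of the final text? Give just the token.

Answer: ilbk

Derivation:
Hunk 1: at line 2 remove [geyvf,mmqax] add [pzkr,tjpoe,txioo] -> 8 lines: pnkt bwa pzkr tjpoe txioo cjwe yxz spxdj
Hunk 2: at line 2 remove [tjpoe] add [ilbk] -> 8 lines: pnkt bwa pzkr ilbk txioo cjwe yxz spxdj
Hunk 3: at line 1 remove [bwa] add [onqd,kwx] -> 9 lines: pnkt onqd kwx pzkr ilbk txioo cjwe yxz spxdj
Hunk 4: at line 5 remove [cjwe] add [acoy] -> 9 lines: pnkt onqd kwx pzkr ilbk txioo acoy yxz spxdj
Hunk 5: at line 7 remove [yxz] add [lcsss,uuwqx,piqts] -> 11 lines: pnkt onqd kwx pzkr ilbk txioo acoy lcsss uuwqx piqts spxdj
Final line 5: ilbk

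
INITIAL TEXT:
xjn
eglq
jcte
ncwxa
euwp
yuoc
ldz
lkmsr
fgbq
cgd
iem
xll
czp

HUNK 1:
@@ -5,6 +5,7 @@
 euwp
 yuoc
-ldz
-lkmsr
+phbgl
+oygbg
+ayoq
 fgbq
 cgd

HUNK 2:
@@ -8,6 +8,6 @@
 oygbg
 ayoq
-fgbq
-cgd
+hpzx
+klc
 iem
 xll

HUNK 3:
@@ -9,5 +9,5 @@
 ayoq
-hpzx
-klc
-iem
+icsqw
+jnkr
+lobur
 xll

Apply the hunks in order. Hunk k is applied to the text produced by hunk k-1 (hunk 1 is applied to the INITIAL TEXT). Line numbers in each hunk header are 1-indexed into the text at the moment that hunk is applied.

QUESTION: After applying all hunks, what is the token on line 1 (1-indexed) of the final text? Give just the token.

Hunk 1: at line 5 remove [ldz,lkmsr] add [phbgl,oygbg,ayoq] -> 14 lines: xjn eglq jcte ncwxa euwp yuoc phbgl oygbg ayoq fgbq cgd iem xll czp
Hunk 2: at line 8 remove [fgbq,cgd] add [hpzx,klc] -> 14 lines: xjn eglq jcte ncwxa euwp yuoc phbgl oygbg ayoq hpzx klc iem xll czp
Hunk 3: at line 9 remove [hpzx,klc,iem] add [icsqw,jnkr,lobur] -> 14 lines: xjn eglq jcte ncwxa euwp yuoc phbgl oygbg ayoq icsqw jnkr lobur xll czp
Final line 1: xjn

Answer: xjn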